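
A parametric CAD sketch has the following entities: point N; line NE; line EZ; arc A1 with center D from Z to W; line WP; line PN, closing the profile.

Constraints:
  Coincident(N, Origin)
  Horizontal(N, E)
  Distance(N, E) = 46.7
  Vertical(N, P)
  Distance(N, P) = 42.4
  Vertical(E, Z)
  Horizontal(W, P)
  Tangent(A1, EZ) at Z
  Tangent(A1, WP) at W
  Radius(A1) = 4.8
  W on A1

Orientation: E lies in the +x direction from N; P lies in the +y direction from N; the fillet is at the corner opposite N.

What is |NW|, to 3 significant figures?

59.6

The virtual corner opposite N is at (46.7, 42.4). Since A1 is tangent to EZ there, DZ ⟂ EZ and tangency of A1 to WP means the radius DW is perpendicular to WP, with radius 4.8, so the center D sits 4.8 in from both sides at D = (41.9, 37.6). That places the tangent points at Z = (46.7, 37.6) on EZ and W = (41.9, 42.4) on WP. Then |NW| = |W − N| = 59.6.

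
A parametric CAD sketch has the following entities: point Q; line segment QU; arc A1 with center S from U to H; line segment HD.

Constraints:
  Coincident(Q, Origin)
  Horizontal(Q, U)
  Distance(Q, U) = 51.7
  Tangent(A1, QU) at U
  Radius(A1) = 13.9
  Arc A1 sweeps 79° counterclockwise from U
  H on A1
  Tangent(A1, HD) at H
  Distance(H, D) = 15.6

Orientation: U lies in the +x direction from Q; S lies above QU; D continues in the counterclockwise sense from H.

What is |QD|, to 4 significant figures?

73.30

Q is at the origin; Q and U share the same y with |QU| = 51.7 and U on the +x side, so U = (51.70, 0.000). Since A1 is tangent to QU there, SU ⟂ QU, so S = U + (0, 13.9) = (51.70, 13.90). On A1, U sits at bearing -90° from S; a 79° counterclockwise sweep puts H at bearing -11°, so H = S + 13.9·(cos -11°, sin -11°) = (65.34, 11.25). The tangent condition forces SH to be normal to HD, so HD runs along (−sin -11°, cos -11°); with |HD| = 15.6, D = (68.32, 26.56). Then |QD| = |D − Q| = 73.30.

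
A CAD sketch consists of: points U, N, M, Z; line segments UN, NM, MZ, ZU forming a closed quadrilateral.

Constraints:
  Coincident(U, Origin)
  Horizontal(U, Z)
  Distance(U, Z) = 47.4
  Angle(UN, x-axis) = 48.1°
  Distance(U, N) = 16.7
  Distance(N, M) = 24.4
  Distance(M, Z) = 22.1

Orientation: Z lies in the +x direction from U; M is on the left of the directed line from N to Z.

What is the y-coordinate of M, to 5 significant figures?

18.199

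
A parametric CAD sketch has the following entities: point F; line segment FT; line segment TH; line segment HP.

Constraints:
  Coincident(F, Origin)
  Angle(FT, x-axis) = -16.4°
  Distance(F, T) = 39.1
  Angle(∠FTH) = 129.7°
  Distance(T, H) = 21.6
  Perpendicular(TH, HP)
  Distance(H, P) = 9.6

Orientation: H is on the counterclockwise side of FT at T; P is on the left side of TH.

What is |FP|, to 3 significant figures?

50.9

F is at the origin; FT runs at -16.4° with length 39.1, so T = 39.1·(cos -16.4°, sin -16.4°) = (37.5, -11.0). ∠FTH = 129.7°, so TH runs at -16.4° + (180° − 129.7°) = 33.9° from the x-axis; with |TH| = 21.6, H = T + 21.6·(cos 33.9°, sin 33.9°) = (55.4, 1.01). TH is perpendicular to HP; with |HP| = 9.6 on the left of TH, P = H + 9.6·(-0.558, 0.830) = (50.1, 8.98). Then |FP| = |P − F| = 50.9.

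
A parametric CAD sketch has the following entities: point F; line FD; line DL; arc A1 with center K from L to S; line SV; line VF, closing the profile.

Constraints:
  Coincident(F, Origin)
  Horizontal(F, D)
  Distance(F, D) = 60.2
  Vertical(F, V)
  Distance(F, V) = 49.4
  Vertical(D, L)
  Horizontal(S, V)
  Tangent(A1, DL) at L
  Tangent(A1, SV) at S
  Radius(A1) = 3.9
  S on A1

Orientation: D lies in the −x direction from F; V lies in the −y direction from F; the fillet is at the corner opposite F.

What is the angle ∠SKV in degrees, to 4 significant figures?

86.04°

F is at the origin; FD is horizontal with |FD| = 60.2 and D on the −x side, so D = (-60.20, 0.000). F and V share the same x with |FV| = 49.4 and V on the −y side, so V = (0.000, -49.40). The virtual corner opposite F is at (-60.20, -49.40). A1 meets DL tangentially, so KL is at right angles to DL and tangency of A1 to SV means the radius KS is perpendicular to SV, with radius 3.9, so the center K sits 3.9 in from both sides at K = (-56.30, -45.50). That places the tangent points at L = (-60.20, -45.50) on DL and S = (-56.30, -49.40) on SV. Then cos ∠SKV = KS·KV / (|KS||KV|), giving 86.04°.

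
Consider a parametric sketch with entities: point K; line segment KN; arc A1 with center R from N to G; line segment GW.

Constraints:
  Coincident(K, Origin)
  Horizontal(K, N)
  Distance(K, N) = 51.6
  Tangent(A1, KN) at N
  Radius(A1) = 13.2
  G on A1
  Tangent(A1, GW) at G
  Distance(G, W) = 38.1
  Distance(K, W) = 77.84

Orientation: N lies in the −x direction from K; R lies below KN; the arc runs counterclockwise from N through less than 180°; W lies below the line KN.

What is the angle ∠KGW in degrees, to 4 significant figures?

92.17°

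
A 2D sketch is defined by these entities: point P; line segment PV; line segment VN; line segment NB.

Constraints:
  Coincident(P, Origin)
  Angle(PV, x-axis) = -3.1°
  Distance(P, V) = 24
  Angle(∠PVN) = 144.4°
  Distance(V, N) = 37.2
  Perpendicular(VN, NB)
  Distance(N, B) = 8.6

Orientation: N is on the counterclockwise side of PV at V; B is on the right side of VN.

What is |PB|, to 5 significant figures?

61.041

∠PVN = 144.4°, so VN runs at -3.1° + (180° − 144.4°) = 32.500° from the x-axis; with |VN| = 37.2, N = V + 37.2·(cos 32.500°, sin 32.500°) = (55.339, 18.690). The perpendicularity gives NB at right angles to VN; with |NB| = 8.6 on the right of VN, B = N + 8.6·(0.53730, -0.84339) = (59.960, 11.436). Then |PB| = |B − P| = 61.041.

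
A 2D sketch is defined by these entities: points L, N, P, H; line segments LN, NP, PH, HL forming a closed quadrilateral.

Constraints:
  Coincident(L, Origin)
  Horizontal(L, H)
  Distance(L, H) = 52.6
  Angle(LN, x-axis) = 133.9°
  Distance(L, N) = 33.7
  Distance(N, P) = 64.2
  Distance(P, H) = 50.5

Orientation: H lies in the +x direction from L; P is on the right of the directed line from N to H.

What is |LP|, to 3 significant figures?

31.7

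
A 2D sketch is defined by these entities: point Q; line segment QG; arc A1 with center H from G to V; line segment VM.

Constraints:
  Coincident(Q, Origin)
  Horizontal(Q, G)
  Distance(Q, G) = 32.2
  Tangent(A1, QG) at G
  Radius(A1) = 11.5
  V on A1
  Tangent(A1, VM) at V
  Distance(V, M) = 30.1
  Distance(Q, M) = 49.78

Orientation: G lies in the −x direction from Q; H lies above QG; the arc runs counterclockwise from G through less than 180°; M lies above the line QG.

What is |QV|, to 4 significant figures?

24.63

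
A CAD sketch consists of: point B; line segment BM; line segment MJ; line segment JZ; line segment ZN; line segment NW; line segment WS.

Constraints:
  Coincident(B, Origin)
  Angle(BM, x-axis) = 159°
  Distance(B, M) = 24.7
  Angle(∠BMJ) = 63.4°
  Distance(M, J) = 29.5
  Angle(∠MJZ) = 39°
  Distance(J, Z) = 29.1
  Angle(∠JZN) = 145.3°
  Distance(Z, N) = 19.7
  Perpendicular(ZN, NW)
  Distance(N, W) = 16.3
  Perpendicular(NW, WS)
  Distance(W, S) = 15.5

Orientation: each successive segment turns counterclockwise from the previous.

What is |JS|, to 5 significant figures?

28.126

ZN is perpendicular to NW, so NW runs at -178.70°; with |NW| = 16.3, W = (-20.904, 23.112). NW is perpendicular to WS, so WS runs at -88.700°; with |WS| = 15.5, S = (-20.553, 7.6157). Then |JS| = |S − J| = 28.126.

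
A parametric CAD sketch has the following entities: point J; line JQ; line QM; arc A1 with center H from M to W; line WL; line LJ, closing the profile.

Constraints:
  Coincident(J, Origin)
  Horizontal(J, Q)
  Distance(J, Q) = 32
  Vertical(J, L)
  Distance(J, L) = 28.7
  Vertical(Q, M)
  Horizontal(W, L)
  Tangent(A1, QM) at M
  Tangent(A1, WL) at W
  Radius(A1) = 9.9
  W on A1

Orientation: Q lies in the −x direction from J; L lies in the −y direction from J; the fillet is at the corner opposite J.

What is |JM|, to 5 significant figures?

37.114

J is at the origin; JQ is horizontal with |JQ| = 32.0 and Q on the −x side, so Q = (-32.000, 0.0000). J and L share the same x with |JL| = 28.7 and L on the −y side, so L = (0.0000, -28.700). The virtual corner opposite J is at (-32.000, -28.700). Since A1 is tangent to QM there, HM ⟂ QM and A1 meets WL tangentially, so HW is at right angles to WL, with radius 9.9, so the center H sits 9.9 in from both sides at H = (-22.100, -18.800). That places the tangent points at M = (-32.000, -18.800) on QM and W = (-22.100, -28.700) on WL. Then |JM| = |M − J| = 37.114.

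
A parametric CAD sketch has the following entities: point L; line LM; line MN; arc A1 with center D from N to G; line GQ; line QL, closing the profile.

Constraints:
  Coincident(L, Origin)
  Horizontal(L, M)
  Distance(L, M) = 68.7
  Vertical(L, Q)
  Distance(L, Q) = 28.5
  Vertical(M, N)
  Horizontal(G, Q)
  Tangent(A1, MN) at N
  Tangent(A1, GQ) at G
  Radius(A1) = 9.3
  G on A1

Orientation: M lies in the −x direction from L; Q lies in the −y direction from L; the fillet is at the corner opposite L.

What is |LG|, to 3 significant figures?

65.9

The virtual corner opposite L is at (-68.7, -28.5). Tangency of A1 to MN means the radius DN is perpendicular to MN and tangency of A1 to GQ means the radius DG is perpendicular to GQ, with radius 9.3, so the center D sits 9.3 in from both sides at D = (-59.4, -19.2). That places the tangent points at N = (-68.7, -19.2) on MN and G = (-59.4, -28.5) on GQ. Then |LG| = |G − L| = 65.9.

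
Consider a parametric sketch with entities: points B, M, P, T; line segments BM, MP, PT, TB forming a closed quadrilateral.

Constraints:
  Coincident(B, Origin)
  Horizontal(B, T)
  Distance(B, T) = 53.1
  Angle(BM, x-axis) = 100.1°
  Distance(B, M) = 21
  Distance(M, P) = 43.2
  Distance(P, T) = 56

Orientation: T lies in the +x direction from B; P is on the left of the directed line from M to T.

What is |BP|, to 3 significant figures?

57.3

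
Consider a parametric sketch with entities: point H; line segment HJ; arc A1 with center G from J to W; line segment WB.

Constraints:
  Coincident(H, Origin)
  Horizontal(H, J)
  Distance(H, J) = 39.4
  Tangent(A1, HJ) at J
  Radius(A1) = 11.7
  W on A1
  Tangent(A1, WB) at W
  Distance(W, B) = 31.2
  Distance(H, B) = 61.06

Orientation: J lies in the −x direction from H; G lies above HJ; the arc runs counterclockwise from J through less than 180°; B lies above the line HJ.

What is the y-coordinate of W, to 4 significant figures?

16.43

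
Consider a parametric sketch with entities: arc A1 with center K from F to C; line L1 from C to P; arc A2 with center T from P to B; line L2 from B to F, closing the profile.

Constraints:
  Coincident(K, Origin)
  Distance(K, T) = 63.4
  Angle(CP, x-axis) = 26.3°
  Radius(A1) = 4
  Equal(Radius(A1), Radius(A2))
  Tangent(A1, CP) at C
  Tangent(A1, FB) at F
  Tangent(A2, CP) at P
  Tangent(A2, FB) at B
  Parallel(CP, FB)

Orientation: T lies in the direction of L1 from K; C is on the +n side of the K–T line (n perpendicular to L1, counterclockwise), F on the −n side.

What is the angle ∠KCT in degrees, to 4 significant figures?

86.39°

K is at the origin and T lies 63.4 along u from K, so T = 63.4·u = (56.84, 28.09). Tangency of A1 to both parallel lines with radius 4.0 puts C and F at K ± 4.0·n: C = (-1.772, 3.586), F = (1.772, -3.586). Then cos ∠KCT = CK·CT / (|CK||CT|), giving 86.39°.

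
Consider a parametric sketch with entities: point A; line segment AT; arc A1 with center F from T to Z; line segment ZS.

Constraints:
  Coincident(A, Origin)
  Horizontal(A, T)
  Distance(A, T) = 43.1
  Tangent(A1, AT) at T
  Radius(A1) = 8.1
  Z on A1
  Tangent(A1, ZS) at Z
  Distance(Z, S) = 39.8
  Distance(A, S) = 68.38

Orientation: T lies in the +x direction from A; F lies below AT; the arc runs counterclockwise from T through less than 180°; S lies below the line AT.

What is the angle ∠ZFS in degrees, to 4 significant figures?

78.50°

Checks: |FZ| = 8.100 ✓; ∠(FZ, ZS) = 90.00° ✓; |ZS| = 39.80 ✓; |AS| = 68.38 ✓.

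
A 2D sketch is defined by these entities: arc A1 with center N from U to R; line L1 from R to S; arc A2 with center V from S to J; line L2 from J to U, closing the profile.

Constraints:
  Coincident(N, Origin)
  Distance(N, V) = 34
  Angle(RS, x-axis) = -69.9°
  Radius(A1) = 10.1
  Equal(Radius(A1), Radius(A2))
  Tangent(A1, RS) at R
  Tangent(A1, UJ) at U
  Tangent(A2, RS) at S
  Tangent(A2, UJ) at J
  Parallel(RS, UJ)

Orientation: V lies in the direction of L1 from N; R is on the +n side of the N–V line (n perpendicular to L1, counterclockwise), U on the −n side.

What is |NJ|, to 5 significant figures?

35.468

The slot axis is L1's direction at -69.9°, so u = (cos -69.9°, sin -69.9°) = (0.34366, -0.93909) and n = (−sin -69.9°, cos -69.9°) = (0.93909, 0.34366). N is at the origin and V lies 34.0 along u from N, so V = 34.0·u = (11.684, -31.929). Tangency of A1 to both parallel lines with radius 10.1 puts R and U at N ± 10.1·n: R = (9.4849, 3.4710), U = (-9.4849, -3.4710). Equal radii place S and J the same way about V: S = V + 10.1·n = (21.169, -28.458), J = V − 10.1·n = (2.1996, -35.400). Then |NJ| = |J − N| = 35.468.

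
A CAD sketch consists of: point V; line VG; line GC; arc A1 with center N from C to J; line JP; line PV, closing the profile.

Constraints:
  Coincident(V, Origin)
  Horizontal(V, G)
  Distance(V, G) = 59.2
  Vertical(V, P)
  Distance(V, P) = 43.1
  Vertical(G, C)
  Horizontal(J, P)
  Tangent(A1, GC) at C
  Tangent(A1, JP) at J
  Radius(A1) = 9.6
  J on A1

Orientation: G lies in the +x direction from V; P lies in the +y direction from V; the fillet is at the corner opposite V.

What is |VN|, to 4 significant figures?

59.85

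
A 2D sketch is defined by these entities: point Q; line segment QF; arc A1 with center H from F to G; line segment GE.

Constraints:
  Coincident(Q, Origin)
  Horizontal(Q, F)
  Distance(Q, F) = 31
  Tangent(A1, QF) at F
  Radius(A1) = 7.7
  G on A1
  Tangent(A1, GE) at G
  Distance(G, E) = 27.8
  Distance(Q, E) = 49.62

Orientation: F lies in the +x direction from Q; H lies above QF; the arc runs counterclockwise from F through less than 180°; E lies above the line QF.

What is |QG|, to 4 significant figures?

39.63

Q is at the origin; Q and F share the same y with |QF| = 31.0 and F on the +x side, so F = (31.00, 0.000). Since A1 is tangent to QF there, HF ⟂ QF, so H = F + (0, 7.7) = (31.00, 7.700). Since HG ⟂ GE (tangency), |HE| = √(7.7² + 27.8²) = 28.85 regardless of where G sits on A1. So E lies on both circle(Q, 49.62) and circle(H, 28.85); the above-QF intersection is E = (33.70, 36.42). G is the foot of the tangent from E: G = (38.58, 9.052).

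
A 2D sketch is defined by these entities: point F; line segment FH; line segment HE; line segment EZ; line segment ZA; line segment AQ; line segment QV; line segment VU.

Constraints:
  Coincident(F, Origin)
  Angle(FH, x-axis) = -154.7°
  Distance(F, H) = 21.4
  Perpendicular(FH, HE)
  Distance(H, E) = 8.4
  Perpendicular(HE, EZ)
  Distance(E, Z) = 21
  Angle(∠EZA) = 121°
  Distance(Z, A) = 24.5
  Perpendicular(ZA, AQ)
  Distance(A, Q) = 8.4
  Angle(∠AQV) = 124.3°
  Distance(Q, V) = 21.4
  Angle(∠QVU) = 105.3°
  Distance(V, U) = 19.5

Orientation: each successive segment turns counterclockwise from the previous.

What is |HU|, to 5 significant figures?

15.162

F is at the origin; FH runs at -154.7° with length 21.4, so H = (-19.347, -9.1455). FH is perpendicular to HE, so HE runs at -64.700°; with |HE| = 8.4, E = (-15.758, -16.740). HE is perpendicular to EZ, so EZ runs at 25.300°; with |EZ| = 21.0, Z = (3.2282, -7.7652). ∠EZA = 121.0° gives ZA at 84.300° from the x-axis; with |ZA| = 24.5, A = (5.6615, 16.614). ZA ⟂ AQ, so AQ runs at 174.30°; with |AQ| = 8.4, Q = (-2.6970, 17.448). ∠AQV = 124.3° gives QV at -130.00° from the x-axis; with |QV| = 21.4, V = (-16.453, 1.0546). ∠QVU = 105.3° gives VU at -55.300° from the x-axis; with |VU| = 19.5, U = (-5.3517, -14.977). Then |HU| = |U − H| = 15.162.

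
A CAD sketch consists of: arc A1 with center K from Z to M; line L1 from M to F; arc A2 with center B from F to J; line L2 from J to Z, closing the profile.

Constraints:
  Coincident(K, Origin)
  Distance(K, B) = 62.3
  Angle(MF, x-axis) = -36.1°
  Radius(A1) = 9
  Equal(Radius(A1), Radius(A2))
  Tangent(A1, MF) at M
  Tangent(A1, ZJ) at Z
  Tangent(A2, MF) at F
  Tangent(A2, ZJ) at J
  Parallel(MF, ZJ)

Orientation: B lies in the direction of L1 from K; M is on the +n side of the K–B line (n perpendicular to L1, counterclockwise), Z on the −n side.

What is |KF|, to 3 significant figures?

62.9

The slot axis is L1's direction at -36.1°, so u = (cos -36.1°, sin -36.1°) = (0.808, -0.589) and n = (−sin -36.1°, cos -36.1°) = (0.589, 0.808). K is at the origin and B lies 62.3 along u from K, so B = 62.3·u = (50.3, -36.7). Tangency of A1 to both parallel lines with radius 9.0 puts M and Z at K ± 9.0·n: M = (5.30, 7.27), Z = (-5.30, -7.27). Equal radii place F and J the same way about B: F = B + 9.0·n = (55.6, -29.4), J = B − 9.0·n = (45.0, -44.0). Then |KF| = |F − K| = 62.9.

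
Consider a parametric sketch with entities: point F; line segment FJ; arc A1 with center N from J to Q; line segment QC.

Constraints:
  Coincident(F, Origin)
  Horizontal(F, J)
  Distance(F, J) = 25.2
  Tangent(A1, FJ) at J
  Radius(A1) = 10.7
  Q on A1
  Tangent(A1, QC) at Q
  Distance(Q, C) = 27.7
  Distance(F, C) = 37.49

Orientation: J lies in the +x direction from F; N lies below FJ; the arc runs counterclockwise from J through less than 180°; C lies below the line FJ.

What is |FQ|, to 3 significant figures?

17.1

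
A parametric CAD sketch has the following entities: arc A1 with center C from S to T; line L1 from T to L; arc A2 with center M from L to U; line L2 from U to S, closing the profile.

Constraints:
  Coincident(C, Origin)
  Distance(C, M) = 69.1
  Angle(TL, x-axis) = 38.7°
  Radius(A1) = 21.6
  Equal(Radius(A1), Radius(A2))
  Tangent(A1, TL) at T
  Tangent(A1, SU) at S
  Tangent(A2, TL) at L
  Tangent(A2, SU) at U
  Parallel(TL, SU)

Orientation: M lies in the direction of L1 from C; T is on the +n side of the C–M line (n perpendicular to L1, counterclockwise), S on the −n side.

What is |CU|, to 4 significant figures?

72.40

The slot axis is L1's direction at 38.7°, so u = (cos 38.7°, sin 38.7°) = (0.7804, 0.6252) and n = (−sin 38.7°, cos 38.7°) = (-0.6252, 0.7804). C is at the origin and M lies 69.1 along u from C, so M = 69.1·u = (53.93, 43.20). Tangency of A1 to both parallel lines with radius 21.6 puts T and S at C ± 21.6·n: T = (-13.51, 16.86), S = (13.51, -16.86). Equal radii place L and U the same way about M: L = M + 21.6·n = (40.42, 60.06), U = M − 21.6·n = (67.43, 26.35). Then |CU| = |U − C| = 72.40.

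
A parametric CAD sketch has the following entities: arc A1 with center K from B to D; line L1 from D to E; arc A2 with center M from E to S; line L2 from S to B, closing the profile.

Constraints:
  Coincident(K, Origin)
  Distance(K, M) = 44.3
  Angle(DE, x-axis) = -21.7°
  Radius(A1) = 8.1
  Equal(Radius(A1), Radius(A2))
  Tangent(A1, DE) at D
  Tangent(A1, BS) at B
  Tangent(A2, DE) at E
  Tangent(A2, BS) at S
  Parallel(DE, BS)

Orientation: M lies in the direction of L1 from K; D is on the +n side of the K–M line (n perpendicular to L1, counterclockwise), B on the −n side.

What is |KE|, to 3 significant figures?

45.0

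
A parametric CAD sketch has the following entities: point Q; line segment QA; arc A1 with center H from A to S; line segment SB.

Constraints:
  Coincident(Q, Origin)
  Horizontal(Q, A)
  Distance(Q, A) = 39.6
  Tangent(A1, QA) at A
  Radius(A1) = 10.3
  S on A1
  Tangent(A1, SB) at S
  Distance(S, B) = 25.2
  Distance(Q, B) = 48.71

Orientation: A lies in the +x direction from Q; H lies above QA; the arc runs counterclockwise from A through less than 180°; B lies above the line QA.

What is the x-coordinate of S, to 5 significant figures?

47.727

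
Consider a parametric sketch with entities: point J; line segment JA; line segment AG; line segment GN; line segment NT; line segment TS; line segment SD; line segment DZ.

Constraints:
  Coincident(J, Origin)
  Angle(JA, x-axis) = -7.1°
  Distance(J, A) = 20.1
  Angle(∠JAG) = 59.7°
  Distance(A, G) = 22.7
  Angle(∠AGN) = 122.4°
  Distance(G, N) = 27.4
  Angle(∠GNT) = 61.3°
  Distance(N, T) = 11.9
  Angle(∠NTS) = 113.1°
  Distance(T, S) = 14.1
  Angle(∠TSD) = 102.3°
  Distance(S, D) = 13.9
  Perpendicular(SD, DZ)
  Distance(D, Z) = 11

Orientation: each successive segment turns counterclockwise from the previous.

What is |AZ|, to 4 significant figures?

38.50

J is at the origin; JA runs at -7.1° with length 20.1, so A = (19.95, -2.484). ∠JAG = 59.7° gives AG at 113.2° from the x-axis; with |AG| = 22.7, G = (11.00, 18.38). ∠AGN = 122.4° gives GN at 170.8° from the x-axis; with |GN| = 27.4, N = (-16.04, 22.76). ∠GNT = 61.3° gives NT at -70.50° from the x-axis; with |NT| = 11.9, T = (-12.07, 11.54). ∠NTS = 113.1° gives TS at -3.600° from the x-axis; with |TS| = 14.1, S = (2.000, 10.66). ∠TSD = 102.3° gives SD at 74.10° from the x-axis; with |SD| = 13.9, D = (5.808, 24.03). SD is perpendicular to DZ, so DZ runs at 164.1°; with |DZ| = 11.0, Z = (-4.771, 27.04). Then |AZ| = |Z − A| = 38.50.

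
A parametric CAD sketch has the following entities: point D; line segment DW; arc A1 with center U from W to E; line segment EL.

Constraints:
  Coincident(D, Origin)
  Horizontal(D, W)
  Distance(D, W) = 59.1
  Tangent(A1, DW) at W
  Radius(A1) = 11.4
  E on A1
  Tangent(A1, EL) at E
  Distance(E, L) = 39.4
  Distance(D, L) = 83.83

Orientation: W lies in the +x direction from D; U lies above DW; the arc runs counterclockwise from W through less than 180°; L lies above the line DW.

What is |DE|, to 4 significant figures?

71.56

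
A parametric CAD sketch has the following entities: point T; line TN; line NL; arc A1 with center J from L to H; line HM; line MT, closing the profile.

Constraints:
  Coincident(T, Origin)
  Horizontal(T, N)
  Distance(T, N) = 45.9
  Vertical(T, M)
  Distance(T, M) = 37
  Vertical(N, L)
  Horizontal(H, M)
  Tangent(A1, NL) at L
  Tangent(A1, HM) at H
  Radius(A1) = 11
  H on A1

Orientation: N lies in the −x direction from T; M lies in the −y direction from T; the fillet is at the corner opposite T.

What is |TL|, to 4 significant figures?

52.75

T is at the origin; T and N share the same y with |TN| = 45.9 and N on the −x side, so N = (-45.90, 0.000). TM is vertical with |TM| = 37.0 and M on the −y side, so M = (0.000, -37.00). The virtual corner opposite T is at (-45.90, -37.00). The tangent condition forces JL to be normal to NL and A1 meets HM tangentially, so JH is at right angles to HM, with radius 11.0, so the center J sits 11.0 in from both sides at J = (-34.90, -26.00). That places the tangent points at L = (-45.90, -26.00) on NL and H = (-34.90, -37.00) on HM. Then |TL| = |L − T| = 52.75.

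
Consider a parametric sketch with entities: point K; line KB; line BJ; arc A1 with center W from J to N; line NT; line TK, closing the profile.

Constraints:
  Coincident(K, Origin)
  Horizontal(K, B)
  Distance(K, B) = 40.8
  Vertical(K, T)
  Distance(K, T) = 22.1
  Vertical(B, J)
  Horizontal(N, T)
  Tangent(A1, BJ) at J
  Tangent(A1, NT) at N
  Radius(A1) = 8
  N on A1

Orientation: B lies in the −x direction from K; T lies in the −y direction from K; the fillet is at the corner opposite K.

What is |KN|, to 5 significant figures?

39.551

K is at the origin; K and B share the same y with |KB| = 40.8 and B on the −x side, so B = (-40.800, 0.0000). KT is vertical with |KT| = 22.1 and T on the −y side, so T = (0.0000, -22.100). The virtual corner opposite K is at (-40.800, -22.100). A1 meets BJ tangentially, so WJ is at right angles to BJ and A1 meets NT tangentially, so WN is at right angles to NT, with radius 8.0, so the center W sits 8.0 in from both sides at W = (-32.800, -14.100). That places the tangent points at J = (-40.800, -14.100) on BJ and N = (-32.800, -22.100) on NT. Then |KN| = |N − K| = 39.551.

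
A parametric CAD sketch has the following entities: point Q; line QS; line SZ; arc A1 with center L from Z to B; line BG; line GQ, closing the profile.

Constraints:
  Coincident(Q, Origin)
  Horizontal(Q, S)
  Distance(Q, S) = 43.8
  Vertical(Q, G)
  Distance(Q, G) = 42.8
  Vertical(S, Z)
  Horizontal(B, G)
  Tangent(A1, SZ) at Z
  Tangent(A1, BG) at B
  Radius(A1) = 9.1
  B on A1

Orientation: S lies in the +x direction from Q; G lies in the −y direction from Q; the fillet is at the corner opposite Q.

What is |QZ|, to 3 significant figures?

55.3

Q is at the origin; QS is horizontal with |QS| = 43.8 and S on the +x side, so S = (43.8, 0.00). QG is vertical with |QG| = 42.8 and G on the −y side, so G = (0.00, -42.8). The virtual corner opposite Q is at (43.8, -42.8). The tangent condition forces LZ to be normal to SZ and since A1 is tangent to BG there, LB ⟂ BG, with radius 9.1, so the center L sits 9.1 in from both sides at L = (34.7, -33.7). That places the tangent points at Z = (43.8, -33.7) on SZ and B = (34.7, -42.8) on BG. Then |QZ| = |Z − Q| = 55.3.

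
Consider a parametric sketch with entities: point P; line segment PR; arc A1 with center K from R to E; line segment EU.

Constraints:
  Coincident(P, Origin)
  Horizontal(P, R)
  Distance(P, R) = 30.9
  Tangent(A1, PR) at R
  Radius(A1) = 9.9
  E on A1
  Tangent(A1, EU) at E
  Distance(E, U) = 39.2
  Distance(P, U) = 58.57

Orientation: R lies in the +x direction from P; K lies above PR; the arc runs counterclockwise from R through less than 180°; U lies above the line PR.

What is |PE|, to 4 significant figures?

42.34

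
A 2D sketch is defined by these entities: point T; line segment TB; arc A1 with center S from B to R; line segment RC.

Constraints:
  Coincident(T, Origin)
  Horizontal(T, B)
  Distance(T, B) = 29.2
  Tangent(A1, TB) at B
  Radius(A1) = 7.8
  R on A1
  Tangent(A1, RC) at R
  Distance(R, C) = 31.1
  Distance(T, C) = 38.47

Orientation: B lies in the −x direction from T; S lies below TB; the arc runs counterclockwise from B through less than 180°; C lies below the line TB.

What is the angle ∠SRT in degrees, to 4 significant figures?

22.25°

T is at the origin; TB is horizontal with |TB| = 29.2 and B on the −x side, so B = (-29.20, 0.000). Tangency of A1 to TB means the radius SB is perpendicular to TB, so S = B + (0, -7.8) = (-29.20, -7.800). Since SR ⟂ RC (tangency), |SC| = √(7.8² + 31.1²) = 32.06 regardless of where R sits on A1. So C lies on both circle(T, 38.47) and circle(S, 32.06); the below-TB intersection is C = (-13.79, -35.92). R is the foot of the tangent from C: R = (-34.92, -13.10).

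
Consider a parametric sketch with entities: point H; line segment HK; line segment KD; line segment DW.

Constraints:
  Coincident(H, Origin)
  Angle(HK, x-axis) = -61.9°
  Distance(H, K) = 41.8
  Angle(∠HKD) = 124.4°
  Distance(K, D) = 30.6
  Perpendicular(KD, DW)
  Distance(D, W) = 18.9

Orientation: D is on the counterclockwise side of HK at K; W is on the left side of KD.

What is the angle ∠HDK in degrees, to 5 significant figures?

32.463°

H is at the origin; HK runs at -61.9° with length 41.8, so K = 41.8·(cos -61.9°, sin -61.9°) = (19.688, -36.873). ∠HKD = 124.4°, so KD runs at -61.9° + (180° − 124.4°) = -6.3000° from the x-axis; with |KD| = 30.6, D = K + 30.6·(cos -6.3000°, sin -6.3000°) = (50.104, -40.231). Then cos ∠HDK = DH·DK / (|DH||DK|), giving 32.463°.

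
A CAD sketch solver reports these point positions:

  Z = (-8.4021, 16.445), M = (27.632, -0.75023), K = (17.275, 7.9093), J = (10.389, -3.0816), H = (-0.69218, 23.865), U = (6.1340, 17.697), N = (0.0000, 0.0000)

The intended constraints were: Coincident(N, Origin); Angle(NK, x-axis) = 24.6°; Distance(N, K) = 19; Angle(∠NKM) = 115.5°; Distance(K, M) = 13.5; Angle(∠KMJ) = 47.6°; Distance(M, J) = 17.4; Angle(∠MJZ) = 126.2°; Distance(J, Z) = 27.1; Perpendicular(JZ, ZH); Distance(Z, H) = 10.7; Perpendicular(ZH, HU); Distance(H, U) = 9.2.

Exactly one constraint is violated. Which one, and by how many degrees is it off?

Perpendicular(ZH, HU) — off by 4.00°.

N = (0.00, 0.00) ✓; NK at 24.60° ✓; |NK| = 19.00 ✓; ∠NKM = 115.5° ✓; |KM| = 13.50 ✓; ∠KMJ = 47.60° ✓; |MJ| = 17.40 ✓; ∠MJZ = 126.2° ✓; |JZ| = 27.10 ✓; ∠(JZ, ZH) = 90.00° ✓; |ZH| = 10.70 ✓; ∠(ZH, HU) = 86.00° ✗; |HU| = 9.200 ✓.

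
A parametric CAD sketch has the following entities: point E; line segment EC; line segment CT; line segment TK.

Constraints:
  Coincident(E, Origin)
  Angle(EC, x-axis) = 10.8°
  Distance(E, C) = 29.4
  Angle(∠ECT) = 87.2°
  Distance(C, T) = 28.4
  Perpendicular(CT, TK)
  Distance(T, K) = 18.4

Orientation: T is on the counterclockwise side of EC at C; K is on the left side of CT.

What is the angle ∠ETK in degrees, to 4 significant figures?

42.56°

E is at the origin; EC runs at 10.8° with length 29.4, so C = 29.4·(cos 10.8°, sin 10.8°) = (28.88, 5.509). ∠ECT = 87.2°, so CT runs at 10.8° + (180° − 87.2°) = 103.6° from the x-axis; with |CT| = 28.4, T = C + 28.4·(cos 103.6°, sin 103.6°) = (22.20, 33.11). CT ⟂ TK; with |TK| = 18.4 on the left of CT, K = T + 18.4·(-0.9720, -0.2351) = (4.317, 28.79). Then cos ∠ETK = TE·TK / (|TE||TK|), giving 42.56°.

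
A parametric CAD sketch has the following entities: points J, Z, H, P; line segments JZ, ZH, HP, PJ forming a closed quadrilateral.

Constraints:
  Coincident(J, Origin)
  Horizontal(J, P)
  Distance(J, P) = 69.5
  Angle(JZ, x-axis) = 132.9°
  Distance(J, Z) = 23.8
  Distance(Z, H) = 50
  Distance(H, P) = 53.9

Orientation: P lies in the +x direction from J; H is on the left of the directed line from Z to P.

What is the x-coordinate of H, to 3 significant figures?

30.0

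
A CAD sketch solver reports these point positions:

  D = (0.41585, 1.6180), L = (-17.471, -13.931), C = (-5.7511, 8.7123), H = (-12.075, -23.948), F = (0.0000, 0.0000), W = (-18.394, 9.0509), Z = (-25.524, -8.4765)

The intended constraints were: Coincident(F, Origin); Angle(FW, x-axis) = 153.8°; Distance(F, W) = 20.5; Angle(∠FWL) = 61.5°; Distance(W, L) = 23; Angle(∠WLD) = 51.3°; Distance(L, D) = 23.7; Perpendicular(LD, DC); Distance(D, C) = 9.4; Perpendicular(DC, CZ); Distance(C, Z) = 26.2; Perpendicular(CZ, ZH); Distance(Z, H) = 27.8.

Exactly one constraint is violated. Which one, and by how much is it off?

Distance(Z, H) = 27.8 — off by 7.30.

F = (0.00, 0.00) ✓; FW at 153.8° ✓; |FW| = 20.50 ✓; ∠FWL = 61.50° ✓; |WL| = 23.00 ✓; ∠WLD = 51.30° ✓; |LD| = 23.70 ✓; ∠(LD, DC) = 90.00° ✓; |DC| = 9.400 ✓; ∠(DC, CZ) = 90.00° ✓; |CZ| = 26.20 ✓; ∠(CZ, ZH) = 90.00° ✓; |ZH| = 20.50 ✗.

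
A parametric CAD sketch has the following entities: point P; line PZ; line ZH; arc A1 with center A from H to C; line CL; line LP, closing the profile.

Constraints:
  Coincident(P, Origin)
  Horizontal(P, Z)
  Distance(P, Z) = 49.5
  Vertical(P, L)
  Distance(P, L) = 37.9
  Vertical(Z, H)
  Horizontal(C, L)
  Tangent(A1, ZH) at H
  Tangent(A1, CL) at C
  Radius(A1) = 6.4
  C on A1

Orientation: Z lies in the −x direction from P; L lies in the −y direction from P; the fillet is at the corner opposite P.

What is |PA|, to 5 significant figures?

53.384

P is at the origin; PZ is horizontal with |PZ| = 49.5 and Z on the −x side, so Z = (-49.500, 0.0000). PL is vertical with |PL| = 37.9 and L on the −y side, so L = (0.0000, -37.900). The virtual corner opposite P is at (-49.500, -37.900). The tangent condition forces AH to be normal to ZH and since A1 is tangent to CL there, AC ⟂ CL, with radius 6.4, so the center A sits 6.4 in from both sides at A = (-43.100, -31.500). Then |PA| = |A − P| = 53.384.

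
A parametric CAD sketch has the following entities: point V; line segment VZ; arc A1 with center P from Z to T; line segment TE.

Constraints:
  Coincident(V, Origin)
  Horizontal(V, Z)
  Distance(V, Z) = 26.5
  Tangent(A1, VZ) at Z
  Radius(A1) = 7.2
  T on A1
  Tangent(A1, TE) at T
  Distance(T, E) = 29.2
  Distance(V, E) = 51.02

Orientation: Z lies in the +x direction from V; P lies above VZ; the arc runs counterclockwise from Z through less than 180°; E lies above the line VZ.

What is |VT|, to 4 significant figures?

34.28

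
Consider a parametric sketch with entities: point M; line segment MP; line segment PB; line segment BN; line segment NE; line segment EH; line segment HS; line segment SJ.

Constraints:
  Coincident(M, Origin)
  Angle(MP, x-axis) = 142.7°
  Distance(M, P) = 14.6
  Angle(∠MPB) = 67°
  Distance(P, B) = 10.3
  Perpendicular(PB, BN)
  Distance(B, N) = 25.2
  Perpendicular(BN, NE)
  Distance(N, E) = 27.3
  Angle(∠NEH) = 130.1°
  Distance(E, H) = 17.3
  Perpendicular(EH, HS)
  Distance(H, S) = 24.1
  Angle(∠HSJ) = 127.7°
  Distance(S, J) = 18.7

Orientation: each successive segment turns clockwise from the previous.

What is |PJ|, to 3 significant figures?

8.58

M is at the origin; MP runs at 142.7° with length 14.6, so P = (-11.6, 8.85). ∠MPB = 67.0° gives PB at 29.7° from the x-axis; with |PB| = 10.3, B = (-2.67, 14.0). PB ⟂ BN, so BN runs at -60.3°; with |BN| = 25.2, N = (9.82, -7.94). BN ⟂ NE, so NE runs at -150°; with |NE| = 27.3, E = (-13.9, -21.5). ∠NEH = 130.1° gives EH at 160° from the x-axis; with |EH| = 17.3, H = (-30.1, -15.5). EH ⟂ HS, so HS runs at 69.8°; with |HS| = 24.1, S = (-21.8, 7.13). ∠HSJ = 127.7° gives SJ at 17.5° from the x-axis; with |SJ| = 18.7, J = (-3.97, 12.7). Then |PJ| = |J − P| = 8.58.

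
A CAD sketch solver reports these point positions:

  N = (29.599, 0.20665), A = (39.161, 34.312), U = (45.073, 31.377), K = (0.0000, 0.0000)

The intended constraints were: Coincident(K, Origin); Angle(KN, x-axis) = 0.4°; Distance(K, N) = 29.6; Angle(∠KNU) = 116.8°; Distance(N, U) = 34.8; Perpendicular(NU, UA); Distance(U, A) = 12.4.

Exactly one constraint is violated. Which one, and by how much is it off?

Distance(U, A) = 12.4 — off by 5.80.

K = (0.00, 0.00) ✓; KN at 0.4000° ✓; |KN| = 29.60 ✓; ∠KNU = 116.8° ✓; |NU| = 34.80 ✓; ∠(NU, UA) = 90.00° ✓; |UA| = 6.600 ✗.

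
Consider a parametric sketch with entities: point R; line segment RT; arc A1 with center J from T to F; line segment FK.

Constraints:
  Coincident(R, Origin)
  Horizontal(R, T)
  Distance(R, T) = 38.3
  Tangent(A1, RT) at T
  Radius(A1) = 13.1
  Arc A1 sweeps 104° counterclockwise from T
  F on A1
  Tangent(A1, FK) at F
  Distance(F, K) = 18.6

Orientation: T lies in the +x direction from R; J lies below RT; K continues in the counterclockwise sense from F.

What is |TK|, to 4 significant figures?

35.29

R is at the origin; R and T share the same y with |RT| = 38.3 and T on the +x side, so T = (38.30, 0.000). Tangency of A1 to RT means the radius JT is perpendicular to RT, so J = T + (0, -13.1) = (38.30, -13.10). On A1, T sits at bearing 90° from J; a 104° counterclockwise sweep puts F at bearing 194°, so F = J + 13.1·(cos 194°, sin 194°) = (25.59, -16.27). The tangent condition forces JF to be normal to FK, so FK runs along (−sin 194°, cos 194°); with |FK| = 18.6, K = (30.09, -34.32). Then |TK| = |K − T| = 35.29.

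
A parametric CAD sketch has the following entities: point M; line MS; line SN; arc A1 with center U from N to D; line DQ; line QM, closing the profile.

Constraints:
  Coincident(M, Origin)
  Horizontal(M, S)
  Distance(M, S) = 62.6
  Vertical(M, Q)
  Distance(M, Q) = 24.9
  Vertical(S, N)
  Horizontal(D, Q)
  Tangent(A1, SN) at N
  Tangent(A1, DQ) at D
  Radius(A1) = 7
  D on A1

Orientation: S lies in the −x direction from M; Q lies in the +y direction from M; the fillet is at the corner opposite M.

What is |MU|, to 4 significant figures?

58.41

M is at the origin; MS is horizontal with |MS| = 62.6 and S on the −x side, so S = (-62.60, 0.000). MQ is vertical with |MQ| = 24.9 and Q on the +y side, so Q = (0.000, 24.90). The virtual corner opposite M is at (-62.60, 24.90). Since A1 is tangent to SN there, UN ⟂ SN and A1 meets DQ tangentially, so UD is at right angles to DQ, with radius 7.0, so the center U sits 7.0 in from both sides at U = (-55.60, 17.90). Then |MU| = |U − M| = 58.41.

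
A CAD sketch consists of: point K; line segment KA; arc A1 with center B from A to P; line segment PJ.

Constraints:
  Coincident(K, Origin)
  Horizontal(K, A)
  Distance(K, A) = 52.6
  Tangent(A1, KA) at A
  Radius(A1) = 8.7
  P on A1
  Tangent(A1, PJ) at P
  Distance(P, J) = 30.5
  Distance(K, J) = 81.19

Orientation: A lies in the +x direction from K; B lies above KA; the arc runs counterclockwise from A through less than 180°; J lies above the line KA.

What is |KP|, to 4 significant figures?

60.38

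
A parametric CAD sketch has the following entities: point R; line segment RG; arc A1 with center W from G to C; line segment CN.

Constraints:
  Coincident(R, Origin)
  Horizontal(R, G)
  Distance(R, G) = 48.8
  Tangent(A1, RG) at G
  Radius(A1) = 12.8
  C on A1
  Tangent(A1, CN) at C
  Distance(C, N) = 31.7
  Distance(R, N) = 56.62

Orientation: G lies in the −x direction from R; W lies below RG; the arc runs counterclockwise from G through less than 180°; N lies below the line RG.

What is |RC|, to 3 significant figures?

61.8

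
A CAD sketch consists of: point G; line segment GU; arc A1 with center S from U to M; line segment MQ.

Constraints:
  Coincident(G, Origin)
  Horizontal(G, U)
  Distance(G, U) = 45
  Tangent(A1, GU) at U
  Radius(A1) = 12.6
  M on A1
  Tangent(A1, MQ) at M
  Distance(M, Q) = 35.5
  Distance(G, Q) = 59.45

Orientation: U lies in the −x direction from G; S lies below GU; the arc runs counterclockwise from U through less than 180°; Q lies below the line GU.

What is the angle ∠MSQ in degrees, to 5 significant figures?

70.459°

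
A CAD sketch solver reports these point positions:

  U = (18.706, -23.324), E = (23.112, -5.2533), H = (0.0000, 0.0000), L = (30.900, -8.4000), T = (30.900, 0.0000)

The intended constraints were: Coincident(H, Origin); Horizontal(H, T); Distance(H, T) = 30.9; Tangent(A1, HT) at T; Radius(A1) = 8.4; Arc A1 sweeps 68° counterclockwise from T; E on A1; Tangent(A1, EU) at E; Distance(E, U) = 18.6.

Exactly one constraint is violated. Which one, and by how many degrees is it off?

Tangent(A1, EU) at E — off by 8.30°.

H = (0.00, 0.00) ✓; H.y = 0.00, T.y = 0.00 ✓; |HT| = 30.90 ✓; ∠(LT, TH) = 90.00° ✓; |LT| = 8.400 ✓; bearing(L→E) − bearing(L→T) = 68.00° ✓; |LE| = 8.400 ✓; ∠(LE, EU) = 81.70° ✗; |EU| = 18.60 ✓.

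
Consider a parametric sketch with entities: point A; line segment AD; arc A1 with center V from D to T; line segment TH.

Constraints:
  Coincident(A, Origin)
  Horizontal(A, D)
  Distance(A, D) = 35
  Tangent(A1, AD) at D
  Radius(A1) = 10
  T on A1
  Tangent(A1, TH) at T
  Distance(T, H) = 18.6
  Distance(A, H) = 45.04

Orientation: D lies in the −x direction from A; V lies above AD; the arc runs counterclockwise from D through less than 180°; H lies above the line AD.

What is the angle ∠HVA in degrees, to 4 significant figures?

99.65°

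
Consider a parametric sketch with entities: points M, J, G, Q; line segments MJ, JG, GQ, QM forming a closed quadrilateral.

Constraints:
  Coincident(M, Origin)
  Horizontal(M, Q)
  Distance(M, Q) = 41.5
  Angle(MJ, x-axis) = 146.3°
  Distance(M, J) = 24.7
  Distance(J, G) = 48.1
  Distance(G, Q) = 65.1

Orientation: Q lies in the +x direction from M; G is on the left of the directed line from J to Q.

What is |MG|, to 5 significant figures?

54.460

Checks: |JG| = 48.10 ✓; |GQ| = 65.10 ✓.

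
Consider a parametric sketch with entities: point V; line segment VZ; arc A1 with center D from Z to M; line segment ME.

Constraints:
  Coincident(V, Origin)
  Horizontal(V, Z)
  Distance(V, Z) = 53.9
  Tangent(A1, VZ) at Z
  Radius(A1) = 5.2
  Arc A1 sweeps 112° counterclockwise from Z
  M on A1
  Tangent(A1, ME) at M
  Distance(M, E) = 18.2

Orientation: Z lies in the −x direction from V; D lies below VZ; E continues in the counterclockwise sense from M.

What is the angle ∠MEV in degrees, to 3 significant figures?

87.2°

V is at the origin; VZ is horizontal with |VZ| = 53.9 and Z on the −x side, so Z = (-53.9, 0.00). Tangency of A1 to VZ means the radius DZ is perpendicular to VZ, so D = Z + (0, -5.2) = (-53.9, -5.20). On A1, Z sits at bearing 90° from D; a 112° counterclockwise sweep puts M at bearing 202°, so M = D + 5.2·(cos 202°, sin 202°) = (-58.7, -7.15). Tangency of A1 to ME means the radius DM is perpendicular to ME, so ME runs along (−sin 202°, cos 202°); with |ME| = 18.2, E = (-51.9, -24.0). Then cos ∠MEV = EM·EV / (|EM||EV|), giving 87.2°.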